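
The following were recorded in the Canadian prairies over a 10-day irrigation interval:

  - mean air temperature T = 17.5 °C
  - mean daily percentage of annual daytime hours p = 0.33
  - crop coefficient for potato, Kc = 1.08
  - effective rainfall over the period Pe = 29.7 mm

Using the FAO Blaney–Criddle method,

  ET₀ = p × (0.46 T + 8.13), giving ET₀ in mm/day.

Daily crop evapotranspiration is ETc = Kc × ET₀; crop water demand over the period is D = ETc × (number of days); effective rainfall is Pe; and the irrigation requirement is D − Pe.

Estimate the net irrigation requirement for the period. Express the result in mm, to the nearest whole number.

28 mm

ET₀ = 0.33 × (0.46 × 17.5 + 8.13) = 0.33 × 16.180 = 5.3394 mm/d
ETc = Kc × ET₀ = 1.08 × 5.3394 = 5.7666 mm/d
Crop demand D = ETc × 10 d = 5.7666 × 10 = 57.666 mm
D − Pe = 57.666 − 29.7 = 27.966 mm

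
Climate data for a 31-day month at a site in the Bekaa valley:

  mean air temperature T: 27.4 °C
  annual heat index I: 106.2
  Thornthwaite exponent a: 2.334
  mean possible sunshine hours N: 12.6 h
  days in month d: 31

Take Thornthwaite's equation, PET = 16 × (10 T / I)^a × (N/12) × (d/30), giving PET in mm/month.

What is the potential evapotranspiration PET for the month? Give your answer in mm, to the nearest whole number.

159 mm

10T/I = 10 × 27.4 / 106.2 = 2.5800
(10T/I)^a = 2.5800^2.334 = 9.1352
Uncorrected PET = 16 × 9.1352 = 146.163 mm
Correction = (N/12)(d/30) = (12.6/12)(31/30) = 1.0850
PET = 146.163 × 1.0850 = 158.587 mm/month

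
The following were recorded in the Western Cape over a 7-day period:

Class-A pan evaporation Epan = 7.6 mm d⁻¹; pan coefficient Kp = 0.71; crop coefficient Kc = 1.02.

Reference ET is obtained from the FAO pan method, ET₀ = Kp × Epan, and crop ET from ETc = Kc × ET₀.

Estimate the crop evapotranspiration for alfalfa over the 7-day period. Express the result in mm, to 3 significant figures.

38.5 mm

ET₀ = 0.71 × 7.6 = 5.3960 mm/d
ETc = Kc × ET₀ = 1.02 × 5.3960 = 5.5039 mm/d
Over 7 days: 5.5039 × 7 = 38.527 mm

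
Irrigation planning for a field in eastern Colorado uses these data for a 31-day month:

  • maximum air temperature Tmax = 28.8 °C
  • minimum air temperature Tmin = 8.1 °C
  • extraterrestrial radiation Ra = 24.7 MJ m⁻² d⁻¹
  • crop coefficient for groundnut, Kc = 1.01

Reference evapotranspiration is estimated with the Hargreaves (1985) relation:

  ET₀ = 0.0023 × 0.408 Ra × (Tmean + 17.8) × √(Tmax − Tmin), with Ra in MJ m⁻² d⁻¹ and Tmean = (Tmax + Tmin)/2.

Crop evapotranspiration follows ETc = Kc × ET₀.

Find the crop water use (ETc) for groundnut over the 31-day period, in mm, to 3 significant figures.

120 mm

Tmean = (28.8 + 8.1)/2 = 18.45 °C
0.408 Ra = 0.408 × 24.7 = 10.0776 mm/d equivalent
ET₀ = 0.0023 × 10.0776 × (18.45 + 17.8) × √20.7 = 0.0023 × 10.0776 × 36.25 × 4.5497 = 3.8227 mm/d
ETc = Kc × ET₀ = 1.01 × 3.8227 = 3.8609 mm/d
Over 31 days: 3.8609 × 31 = 119.688 mm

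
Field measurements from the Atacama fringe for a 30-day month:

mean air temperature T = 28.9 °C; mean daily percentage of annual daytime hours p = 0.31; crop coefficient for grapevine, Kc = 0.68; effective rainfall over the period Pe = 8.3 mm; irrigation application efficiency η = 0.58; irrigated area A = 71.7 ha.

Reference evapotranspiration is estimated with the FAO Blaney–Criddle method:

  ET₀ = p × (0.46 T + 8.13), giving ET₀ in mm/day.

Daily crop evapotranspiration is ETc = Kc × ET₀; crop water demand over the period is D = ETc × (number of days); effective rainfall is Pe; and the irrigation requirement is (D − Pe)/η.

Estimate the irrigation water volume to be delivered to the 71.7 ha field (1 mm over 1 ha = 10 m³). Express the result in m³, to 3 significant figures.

157000 m³

ET₀ = 0.31 × (0.46 × 28.9 + 8.13) = 0.31 × 21.424 = 6.6414 mm/d
ETc = Kc × ET₀ = 0.68 × 6.6414 = 4.5162 mm/d
Crop demand D = ETc × 30 d = 4.5162 × 30 = 135.486 mm
D − Pe = 135.486 − 8.3 = 127.186 mm
Gross irrigation = 127.186 / 0.58 = 219.286 mm
Volume = 219.286 mm × 71.7 ha × 10 = 157228.1 m³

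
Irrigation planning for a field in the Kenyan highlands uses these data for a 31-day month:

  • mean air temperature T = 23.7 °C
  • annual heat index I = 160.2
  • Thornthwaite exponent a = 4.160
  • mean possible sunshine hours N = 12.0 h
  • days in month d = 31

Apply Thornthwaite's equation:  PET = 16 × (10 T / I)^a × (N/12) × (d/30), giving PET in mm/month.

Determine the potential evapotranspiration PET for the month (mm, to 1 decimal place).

10T/I = 10 × 23.7 / 160.2 = 1.4794
(10T/I)^a = 1.4794^4.160 = 5.0998
Uncorrected PET = 16 × 5.0998 = 81.597 mm
Correction = (N/12)(d/30) = (12.0/12)(31/30) = 1.0333
PET = 81.597 × 1.0333 = 84.314 mm/month

84.3 mm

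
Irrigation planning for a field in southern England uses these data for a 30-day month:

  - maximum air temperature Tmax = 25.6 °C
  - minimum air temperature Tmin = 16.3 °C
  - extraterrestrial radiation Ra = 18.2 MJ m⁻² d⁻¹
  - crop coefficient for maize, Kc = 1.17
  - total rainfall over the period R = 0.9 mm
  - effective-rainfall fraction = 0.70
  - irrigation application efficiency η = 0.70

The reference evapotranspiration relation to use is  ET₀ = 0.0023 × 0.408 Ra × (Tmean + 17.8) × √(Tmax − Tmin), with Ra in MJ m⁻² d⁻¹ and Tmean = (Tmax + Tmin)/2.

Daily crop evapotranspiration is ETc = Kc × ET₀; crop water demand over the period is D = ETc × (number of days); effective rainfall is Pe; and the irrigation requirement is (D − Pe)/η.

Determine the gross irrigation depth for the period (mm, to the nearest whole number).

Tmean = (25.6 + 16.3)/2 = 20.95 °C
0.408 Ra = 0.408 × 18.2 = 7.4256 mm/d equivalent
ET₀ = 0.0023 × 7.4256 × (20.95 + 17.8) × √9.3 = 0.0023 × 7.4256 × 38.75 × 3.0496 = 2.0182 mm/d
ETc = Kc × ET₀ = 1.17 × 2.0182 = 2.3613 mm/d
Crop demand D = ETc × 30 d = 2.3613 × 30 = 70.839 mm
Pe = 0.70 × 0.9 = 0.630 mm
D − Pe = 70.839 − 0.630 = 70.209 mm
Gross irrigation = 70.209 / 0.70 = 100.299 mm

100 mm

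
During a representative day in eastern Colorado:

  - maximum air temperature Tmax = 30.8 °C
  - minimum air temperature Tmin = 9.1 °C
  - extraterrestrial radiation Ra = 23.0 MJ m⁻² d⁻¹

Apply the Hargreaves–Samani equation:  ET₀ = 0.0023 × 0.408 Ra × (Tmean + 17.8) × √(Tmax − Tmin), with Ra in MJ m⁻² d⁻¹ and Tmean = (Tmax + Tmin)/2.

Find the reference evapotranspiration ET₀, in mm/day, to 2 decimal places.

3.80 mm/day

Tmean = (30.8 + 9.1)/2 = 19.95 °C
0.408 Ra = 0.408 × 23.0 = 9.3840 mm/d equivalent
ET₀ = 0.0023 × 9.3840 × (19.95 + 17.8) × √21.7 = 0.0023 × 9.3840 × 37.75 × 4.6583 = 3.7954 mm/d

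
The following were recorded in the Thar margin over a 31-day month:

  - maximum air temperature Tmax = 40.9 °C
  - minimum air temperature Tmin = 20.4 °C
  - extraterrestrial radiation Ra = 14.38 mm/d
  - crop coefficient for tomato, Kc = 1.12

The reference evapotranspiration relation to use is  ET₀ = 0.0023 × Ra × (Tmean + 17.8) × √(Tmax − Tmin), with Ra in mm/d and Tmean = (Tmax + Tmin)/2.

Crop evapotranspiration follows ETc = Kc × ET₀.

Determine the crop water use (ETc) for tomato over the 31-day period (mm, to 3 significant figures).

252 mm

Tmean = (40.9 + 20.4)/2 = 30.65 °C
ET₀ = 0.0023 × 14.38 × (30.65 + 17.8) × √20.5 = 0.0023 × 14.38 × 48.45 × 4.5277 = 7.2553 mm/d
ETc = Kc × ET₀ = 1.12 × 7.2553 = 8.1259 mm/d
Over 31 days: 8.1259 × 31 = 251.903 mm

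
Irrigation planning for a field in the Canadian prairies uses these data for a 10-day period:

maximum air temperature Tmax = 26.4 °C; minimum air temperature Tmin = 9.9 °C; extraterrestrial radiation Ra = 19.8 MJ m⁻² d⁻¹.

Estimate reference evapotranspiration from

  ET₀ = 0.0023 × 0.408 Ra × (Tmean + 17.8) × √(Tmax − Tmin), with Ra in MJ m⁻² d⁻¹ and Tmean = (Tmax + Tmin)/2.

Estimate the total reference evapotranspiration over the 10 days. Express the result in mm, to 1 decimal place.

27.1 mm

Tmean = (26.4 + 9.9)/2 = 18.15 °C
0.408 Ra = 0.408 × 19.8 = 8.0784 mm/d equivalent
ET₀ = 0.0023 × 8.0784 × (18.15 + 17.8) × √16.5 = 0.0023 × 8.0784 × 35.95 × 4.0620 = 2.7133 mm/d
Over 10 days: 2.7133 × 10 = 27.133 mm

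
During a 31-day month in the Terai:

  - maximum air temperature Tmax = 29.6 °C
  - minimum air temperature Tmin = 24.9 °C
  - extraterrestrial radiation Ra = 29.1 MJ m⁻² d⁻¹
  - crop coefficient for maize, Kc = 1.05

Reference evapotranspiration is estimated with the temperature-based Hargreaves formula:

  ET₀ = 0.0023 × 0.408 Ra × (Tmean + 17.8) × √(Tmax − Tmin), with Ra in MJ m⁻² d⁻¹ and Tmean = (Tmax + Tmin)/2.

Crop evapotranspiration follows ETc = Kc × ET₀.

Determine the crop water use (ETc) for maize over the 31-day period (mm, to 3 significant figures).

Tmean = (29.6 + 24.9)/2 = 27.25 °C
0.408 Ra = 0.408 × 29.1 = 11.8728 mm/d equivalent
ET₀ = 0.0023 × 11.8728 × (27.25 + 17.8) × √4.7 = 0.0023 × 11.8728 × 45.05 × 2.1679 = 2.6670 mm/d
ETc = Kc × ET₀ = 1.05 × 2.6670 = 2.8004 mm/d
Over 31 days: 2.8004 × 31 = 86.812 mm

86.8 mm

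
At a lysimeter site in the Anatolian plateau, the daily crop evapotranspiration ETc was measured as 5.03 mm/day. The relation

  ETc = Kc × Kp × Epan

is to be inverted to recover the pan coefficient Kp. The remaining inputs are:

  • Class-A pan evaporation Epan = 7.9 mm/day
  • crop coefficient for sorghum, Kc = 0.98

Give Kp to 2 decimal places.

ETc = Kc × Kp × Epan  ⇒  Kp = ETc / (Kc × Epan)
Kp = 5.03 / (0.98 × 7.9) = 5.03 / 7.742 = 0.6497

0.65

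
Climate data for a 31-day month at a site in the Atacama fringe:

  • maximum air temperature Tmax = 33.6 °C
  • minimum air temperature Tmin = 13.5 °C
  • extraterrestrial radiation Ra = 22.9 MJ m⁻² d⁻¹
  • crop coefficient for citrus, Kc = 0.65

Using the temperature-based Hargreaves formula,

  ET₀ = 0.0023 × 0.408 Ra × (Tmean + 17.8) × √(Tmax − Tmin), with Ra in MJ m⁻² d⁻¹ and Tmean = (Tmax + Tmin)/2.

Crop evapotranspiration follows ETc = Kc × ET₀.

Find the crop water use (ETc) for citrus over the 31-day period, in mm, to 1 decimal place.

80.3 mm

Tmean = (33.6 + 13.5)/2 = 23.55 °C
0.408 Ra = 0.408 × 22.9 = 9.3432 mm/d equivalent
ET₀ = 0.0023 × 9.3432 × (23.55 + 17.8) × √20.1 = 0.0023 × 9.3432 × 41.35 × 4.4833 = 3.9838 mm/d
ETc = Kc × ET₀ = 0.65 × 3.9838 = 2.5895 mm/d
Over 31 days: 2.5895 × 31 = 80.275 mm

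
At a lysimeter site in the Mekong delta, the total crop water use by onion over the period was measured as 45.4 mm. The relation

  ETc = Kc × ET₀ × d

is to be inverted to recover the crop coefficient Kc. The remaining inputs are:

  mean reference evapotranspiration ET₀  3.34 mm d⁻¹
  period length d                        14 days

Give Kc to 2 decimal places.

ETc = Kc × ET₀ × d  ⇒  Kc = ETc / (ET₀ × d)
Kc = 45.4 / (3.34 × 14) = 45.4 / 46.76 = 0.9709

0.97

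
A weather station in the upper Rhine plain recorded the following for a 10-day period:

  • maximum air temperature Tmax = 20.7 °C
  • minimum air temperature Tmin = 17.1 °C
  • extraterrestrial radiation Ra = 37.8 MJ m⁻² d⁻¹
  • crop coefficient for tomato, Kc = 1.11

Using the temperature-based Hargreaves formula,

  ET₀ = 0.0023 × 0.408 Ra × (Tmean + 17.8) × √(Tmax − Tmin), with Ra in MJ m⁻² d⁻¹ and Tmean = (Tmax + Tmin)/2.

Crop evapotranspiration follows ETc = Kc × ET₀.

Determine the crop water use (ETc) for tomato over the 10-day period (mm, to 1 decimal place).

27.4 mm

Tmean = (20.7 + 17.1)/2 = 18.90 °C
0.408 Ra = 0.408 × 37.8 = 15.4224 mm/d equivalent
ET₀ = 0.0023 × 15.4224 × (18.90 + 17.8) × √3.6 = 0.0023 × 15.4224 × 36.70 × 1.8974 = 2.4700 mm/d
ETc = Kc × ET₀ = 1.11 × 2.4700 = 2.7417 mm/d
Over 10 days: 2.7417 × 10 = 27.417 mm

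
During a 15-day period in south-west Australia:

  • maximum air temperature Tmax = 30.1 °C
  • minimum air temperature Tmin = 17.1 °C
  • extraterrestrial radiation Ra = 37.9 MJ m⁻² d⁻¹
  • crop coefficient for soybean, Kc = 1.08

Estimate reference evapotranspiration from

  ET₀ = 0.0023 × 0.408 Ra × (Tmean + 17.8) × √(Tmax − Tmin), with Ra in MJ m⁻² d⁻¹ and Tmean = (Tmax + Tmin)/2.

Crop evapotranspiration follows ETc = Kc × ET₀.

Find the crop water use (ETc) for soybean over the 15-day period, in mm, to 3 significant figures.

Tmean = (30.1 + 17.1)/2 = 23.60 °C
0.408 Ra = 0.408 × 37.9 = 15.4632 mm/d equivalent
ET₀ = 0.0023 × 15.4632 × (23.60 + 17.8) × √13.0 = 0.0023 × 15.4632 × 41.40 × 3.6056 = 5.3089 mm/d
ETc = Kc × ET₀ = 1.08 × 5.3089 = 5.7336 mm/d
Over 15 days: 5.7336 × 15 = 86.004 mm

86.0 mm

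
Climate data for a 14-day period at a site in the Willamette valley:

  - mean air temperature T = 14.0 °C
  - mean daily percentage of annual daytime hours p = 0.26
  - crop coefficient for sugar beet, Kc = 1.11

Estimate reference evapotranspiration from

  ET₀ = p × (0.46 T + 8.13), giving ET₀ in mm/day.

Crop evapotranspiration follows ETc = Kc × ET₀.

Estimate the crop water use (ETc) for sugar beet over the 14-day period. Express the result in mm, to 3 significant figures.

ET₀ = 0.26 × (0.46 × 14.0 + 8.13) = 0.26 × 14.570 = 3.7882 mm/d
ETc = Kc × ET₀ = 1.11 × 3.7882 = 4.2049 mm/d
Over 14 days: 4.2049 × 14 = 58.869 mm

58.9 mm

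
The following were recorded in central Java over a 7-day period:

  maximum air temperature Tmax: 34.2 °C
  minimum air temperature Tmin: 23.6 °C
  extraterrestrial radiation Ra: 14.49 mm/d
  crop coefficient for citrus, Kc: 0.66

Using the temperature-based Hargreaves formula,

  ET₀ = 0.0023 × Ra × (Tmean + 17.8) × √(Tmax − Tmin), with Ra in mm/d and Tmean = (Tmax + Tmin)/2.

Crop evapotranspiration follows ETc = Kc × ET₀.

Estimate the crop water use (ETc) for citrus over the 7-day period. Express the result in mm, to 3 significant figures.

Tmean = (34.2 + 23.6)/2 = 28.90 °C
ET₀ = 0.0023 × 14.49 × (28.90 + 17.8) × √10.6 = 0.0023 × 14.49 × 46.70 × 3.2558 = 5.0672 mm/d
ETc = Kc × ET₀ = 0.66 × 5.0672 = 3.3444 mm/d
Over 7 days: 3.3444 × 7 = 23.411 mm

23.4 mm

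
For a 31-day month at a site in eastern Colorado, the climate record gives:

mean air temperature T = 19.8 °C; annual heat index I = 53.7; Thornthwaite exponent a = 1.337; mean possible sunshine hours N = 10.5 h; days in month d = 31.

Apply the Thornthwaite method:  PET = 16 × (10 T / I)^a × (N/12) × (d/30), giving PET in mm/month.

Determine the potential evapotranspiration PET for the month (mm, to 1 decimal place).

10T/I = 10 × 19.8 / 53.7 = 3.6872
(10T/I)^a = 3.6872^1.337 = 5.7237
Uncorrected PET = 16 × 5.7237 = 91.579 mm
Correction = (N/12)(d/30) = (10.5/12)(31/30) = 0.9042
PET = 91.579 × 0.9042 = 82.806 mm/month

82.8 mm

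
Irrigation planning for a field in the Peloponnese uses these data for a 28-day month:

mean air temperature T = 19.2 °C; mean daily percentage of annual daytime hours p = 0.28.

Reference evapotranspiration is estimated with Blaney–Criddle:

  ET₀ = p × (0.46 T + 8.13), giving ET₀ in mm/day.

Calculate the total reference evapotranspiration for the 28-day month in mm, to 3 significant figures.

133 mm

ET₀ = 0.28 × (0.46 × 19.2 + 8.13) = 0.28 × 16.962 = 4.7494 mm/d
Monthly total = 4.7494 × 28 = 132.983 mm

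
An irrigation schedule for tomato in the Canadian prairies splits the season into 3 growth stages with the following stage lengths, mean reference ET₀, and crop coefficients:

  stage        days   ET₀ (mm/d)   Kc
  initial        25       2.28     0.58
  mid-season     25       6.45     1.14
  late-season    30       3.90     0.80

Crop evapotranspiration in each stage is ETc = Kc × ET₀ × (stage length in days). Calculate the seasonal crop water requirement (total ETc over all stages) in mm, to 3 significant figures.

310 mm

initial: 0.58 × 2.28 × 25 = 33.06 mm
mid-season: 1.14 × 6.45 × 25 = 183.83 mm
late-season: 0.80 × 3.90 × 30 = 93.60 mm
Seasonal total = 310.49 mm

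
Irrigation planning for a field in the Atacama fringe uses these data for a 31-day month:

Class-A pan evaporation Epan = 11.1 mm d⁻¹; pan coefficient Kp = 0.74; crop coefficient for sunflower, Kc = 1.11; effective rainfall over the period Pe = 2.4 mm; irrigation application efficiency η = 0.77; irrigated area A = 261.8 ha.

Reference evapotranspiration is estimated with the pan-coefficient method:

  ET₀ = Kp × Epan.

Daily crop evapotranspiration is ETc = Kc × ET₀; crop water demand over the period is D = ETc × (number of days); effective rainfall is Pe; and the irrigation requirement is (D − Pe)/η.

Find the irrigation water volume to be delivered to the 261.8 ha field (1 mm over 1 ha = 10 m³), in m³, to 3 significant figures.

ET₀ = 0.74 × 11.1 = 8.2140 mm/d
ETc = Kc × ET₀ = 1.11 × 8.2140 = 9.1175 mm/d
Crop demand D = ETc × 31 d = 9.1175 × 31 = 282.643 mm
D − Pe = 282.643 − 2.4 = 280.243 mm
Gross irrigation = 280.243 / 0.77 = 363.952 mm
Volume = 363.952 mm × 261.8 ha × 10 = 952826.3 m³

953000 m³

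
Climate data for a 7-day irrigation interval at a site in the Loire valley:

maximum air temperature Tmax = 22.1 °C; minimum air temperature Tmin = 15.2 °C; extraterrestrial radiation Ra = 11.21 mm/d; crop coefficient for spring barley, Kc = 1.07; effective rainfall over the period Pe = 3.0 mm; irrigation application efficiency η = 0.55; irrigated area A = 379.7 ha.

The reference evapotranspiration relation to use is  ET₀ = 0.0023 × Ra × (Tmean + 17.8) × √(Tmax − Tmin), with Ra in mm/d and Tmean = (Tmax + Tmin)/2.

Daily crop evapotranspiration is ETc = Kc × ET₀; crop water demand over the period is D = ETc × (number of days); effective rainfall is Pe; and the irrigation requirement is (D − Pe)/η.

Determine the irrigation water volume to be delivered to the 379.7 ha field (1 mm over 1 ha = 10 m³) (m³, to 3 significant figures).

Tmean = (22.1 + 15.2)/2 = 18.65 °C
ET₀ = 0.0023 × 11.21 × (18.65 + 17.8) × √6.9 = 0.0023 × 11.21 × 36.45 × 2.6268 = 2.4686 mm/d
ETc = Kc × ET₀ = 1.07 × 2.4686 = 2.6414 mm/d
Crop demand D = ETc × 7 d = 2.6414 × 7 = 18.490 mm
D − Pe = 18.490 − 3.0 = 15.490 mm
Gross irrigation = 15.490 / 0.55 = 28.164 mm
Volume = 28.164 mm × 379.7 ha × 10 = 106938.7 m³

107000 m³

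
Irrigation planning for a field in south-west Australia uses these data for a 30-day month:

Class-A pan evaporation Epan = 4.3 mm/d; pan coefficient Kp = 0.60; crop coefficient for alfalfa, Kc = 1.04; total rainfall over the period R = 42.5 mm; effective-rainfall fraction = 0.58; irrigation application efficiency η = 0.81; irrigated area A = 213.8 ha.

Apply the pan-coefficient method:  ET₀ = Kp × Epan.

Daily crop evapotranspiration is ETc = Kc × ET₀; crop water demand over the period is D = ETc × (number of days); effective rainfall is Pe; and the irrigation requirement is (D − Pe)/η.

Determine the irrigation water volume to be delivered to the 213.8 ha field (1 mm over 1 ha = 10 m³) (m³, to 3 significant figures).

ET₀ = 0.60 × 4.3 = 2.5800 mm/d
ETc = Kc × ET₀ = 1.04 × 2.5800 = 2.6832 mm/d
Crop demand D = ETc × 30 d = 2.6832 × 30 = 80.496 mm
Pe = 0.58 × 42.5 = 24.650 mm
D − Pe = 80.496 − 24.650 = 55.846 mm
Gross irrigation = 55.846 / 0.81 = 68.946 mm
Volume = 68.946 mm × 213.8 ha × 10 = 147406.5 m³

147000 m³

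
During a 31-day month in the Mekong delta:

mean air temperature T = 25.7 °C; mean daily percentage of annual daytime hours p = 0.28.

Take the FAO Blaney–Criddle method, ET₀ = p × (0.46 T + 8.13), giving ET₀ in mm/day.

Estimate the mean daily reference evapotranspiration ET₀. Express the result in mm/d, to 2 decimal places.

ET₀ = 0.28 × (0.46 × 25.7 + 8.13) = 0.28 × 19.952 = 5.5866 mm/d

5.59 mm/d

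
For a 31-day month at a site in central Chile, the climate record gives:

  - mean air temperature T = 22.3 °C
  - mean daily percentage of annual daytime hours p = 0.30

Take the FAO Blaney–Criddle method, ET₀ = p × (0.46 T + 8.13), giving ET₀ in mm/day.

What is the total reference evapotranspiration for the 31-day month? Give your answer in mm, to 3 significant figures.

ET₀ = 0.30 × (0.46 × 22.3 + 8.13) = 0.30 × 18.388 = 5.5164 mm/d
Monthly total = 5.5164 × 31 = 171.008 mm

171 mm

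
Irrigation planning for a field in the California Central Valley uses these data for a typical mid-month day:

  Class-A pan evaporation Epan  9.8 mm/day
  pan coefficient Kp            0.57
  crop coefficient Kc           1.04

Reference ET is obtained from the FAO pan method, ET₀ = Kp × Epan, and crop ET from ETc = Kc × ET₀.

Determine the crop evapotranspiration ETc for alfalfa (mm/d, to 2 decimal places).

5.81 mm/d

ET₀ = 0.57 × 9.8 = 5.5860 mm/d
ETc = Kc × ET₀ = 1.04 × 5.5860 = 5.8094 mm/d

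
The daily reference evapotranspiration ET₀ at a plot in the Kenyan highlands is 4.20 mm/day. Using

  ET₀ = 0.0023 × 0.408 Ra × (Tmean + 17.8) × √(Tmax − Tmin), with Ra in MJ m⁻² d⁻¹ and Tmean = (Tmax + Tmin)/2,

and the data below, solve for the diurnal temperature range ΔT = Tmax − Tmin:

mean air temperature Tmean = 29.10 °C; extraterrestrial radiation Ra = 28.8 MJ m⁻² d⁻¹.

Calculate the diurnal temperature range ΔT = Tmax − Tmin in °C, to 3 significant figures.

11.0 °C

√ΔT = ET₀ / [0.0023 × 0.408 × Ra × (Tmean+17.8)] = 4.20 / (0.0023 × 11.7504 × 46.90) = 3.3136
ΔT = 3.3136² = 10.980 °C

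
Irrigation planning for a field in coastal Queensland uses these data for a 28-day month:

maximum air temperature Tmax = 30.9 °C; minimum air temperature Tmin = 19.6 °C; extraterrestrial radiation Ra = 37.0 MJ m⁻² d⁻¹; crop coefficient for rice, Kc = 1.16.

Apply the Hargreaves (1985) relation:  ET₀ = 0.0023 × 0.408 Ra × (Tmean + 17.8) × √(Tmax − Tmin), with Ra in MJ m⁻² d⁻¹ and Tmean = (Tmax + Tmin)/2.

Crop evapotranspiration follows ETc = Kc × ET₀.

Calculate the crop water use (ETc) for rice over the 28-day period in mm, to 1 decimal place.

Tmean = (30.9 + 19.6)/2 = 25.25 °C
0.408 Ra = 0.408 × 37.0 = 15.0960 mm/d equivalent
ET₀ = 0.0023 × 15.0960 × (25.25 + 17.8) × √11.3 = 0.0023 × 15.0960 × 43.05 × 3.3615 = 5.0245 mm/d
ETc = Kc × ET₀ = 1.16 × 5.0245 = 5.8284 mm/d
Over 28 days: 5.8284 × 28 = 163.195 mm

163.2 mm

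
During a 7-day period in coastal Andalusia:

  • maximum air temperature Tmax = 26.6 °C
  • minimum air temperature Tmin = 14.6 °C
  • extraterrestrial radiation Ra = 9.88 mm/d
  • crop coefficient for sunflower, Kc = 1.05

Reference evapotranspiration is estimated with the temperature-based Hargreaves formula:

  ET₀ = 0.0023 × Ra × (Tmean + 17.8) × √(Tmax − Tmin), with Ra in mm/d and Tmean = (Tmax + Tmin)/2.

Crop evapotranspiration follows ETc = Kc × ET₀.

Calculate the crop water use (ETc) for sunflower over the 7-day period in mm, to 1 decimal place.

22.2 mm

Tmean = (26.6 + 14.6)/2 = 20.60 °C
ET₀ = 0.0023 × 9.88 × (20.60 + 17.8) × √12.0 = 0.0023 × 9.88 × 38.40 × 3.4641 = 3.0228 mm/d
ETc = Kc × ET₀ = 1.05 × 3.0228 = 3.1739 mm/d
Over 7 days: 3.1739 × 7 = 22.217 mm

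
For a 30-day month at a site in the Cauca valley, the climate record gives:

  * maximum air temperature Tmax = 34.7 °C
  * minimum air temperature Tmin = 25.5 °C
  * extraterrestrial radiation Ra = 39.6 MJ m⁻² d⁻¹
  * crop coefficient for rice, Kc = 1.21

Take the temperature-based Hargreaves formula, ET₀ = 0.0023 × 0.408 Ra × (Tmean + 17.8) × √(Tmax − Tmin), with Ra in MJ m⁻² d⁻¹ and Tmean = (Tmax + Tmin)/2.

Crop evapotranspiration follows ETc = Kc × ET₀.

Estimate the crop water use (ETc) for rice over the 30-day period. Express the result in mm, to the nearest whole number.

Tmean = (34.7 + 25.5)/2 = 30.10 °C
0.408 Ra = 0.408 × 39.6 = 16.1568 mm/d equivalent
ET₀ = 0.0023 × 16.1568 × (30.10 + 17.8) × √9.2 = 0.0023 × 16.1568 × 47.90 × 3.0332 = 5.3991 mm/d
ETc = Kc × ET₀ = 1.21 × 5.3991 = 6.5329 mm/d
Over 30 days: 6.5329 × 30 = 195.987 mm

196 mm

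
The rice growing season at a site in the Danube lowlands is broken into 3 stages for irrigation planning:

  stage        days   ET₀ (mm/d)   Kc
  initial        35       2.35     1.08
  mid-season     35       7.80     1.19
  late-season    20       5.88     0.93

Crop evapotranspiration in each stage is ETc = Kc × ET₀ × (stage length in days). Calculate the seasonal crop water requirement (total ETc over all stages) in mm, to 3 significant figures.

initial: 1.08 × 2.35 × 35 = 88.83 mm
mid-season: 1.19 × 7.80 × 35 = 324.87 mm
late-season: 0.93 × 5.88 × 20 = 109.37 mm
Seasonal total = 523.07 mm

523 mm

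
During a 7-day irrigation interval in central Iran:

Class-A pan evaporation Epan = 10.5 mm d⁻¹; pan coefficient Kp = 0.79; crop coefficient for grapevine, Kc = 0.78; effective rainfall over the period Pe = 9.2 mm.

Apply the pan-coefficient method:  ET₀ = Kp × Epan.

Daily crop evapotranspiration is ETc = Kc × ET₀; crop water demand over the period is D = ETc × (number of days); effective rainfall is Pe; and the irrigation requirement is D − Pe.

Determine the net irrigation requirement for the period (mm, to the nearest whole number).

36 mm

ET₀ = 0.79 × 10.5 = 8.2950 mm/d
ETc = Kc × ET₀ = 0.78 × 8.2950 = 6.4701 mm/d
Crop demand D = ETc × 7 d = 6.4701 × 7 = 45.291 mm
D − Pe = 45.291 − 9.2 = 36.091 mm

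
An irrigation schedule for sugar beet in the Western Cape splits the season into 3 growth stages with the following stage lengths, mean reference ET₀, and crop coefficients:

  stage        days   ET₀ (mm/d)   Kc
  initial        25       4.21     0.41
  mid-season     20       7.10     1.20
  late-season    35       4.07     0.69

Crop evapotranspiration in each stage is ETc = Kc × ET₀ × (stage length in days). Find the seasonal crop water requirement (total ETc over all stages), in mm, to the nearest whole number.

initial: 0.41 × 4.21 × 25 = 43.15 mm
mid-season: 1.20 × 7.10 × 20 = 170.40 mm
late-season: 0.69 × 4.07 × 35 = 98.29 mm
Seasonal total = 311.84 mm

312 mm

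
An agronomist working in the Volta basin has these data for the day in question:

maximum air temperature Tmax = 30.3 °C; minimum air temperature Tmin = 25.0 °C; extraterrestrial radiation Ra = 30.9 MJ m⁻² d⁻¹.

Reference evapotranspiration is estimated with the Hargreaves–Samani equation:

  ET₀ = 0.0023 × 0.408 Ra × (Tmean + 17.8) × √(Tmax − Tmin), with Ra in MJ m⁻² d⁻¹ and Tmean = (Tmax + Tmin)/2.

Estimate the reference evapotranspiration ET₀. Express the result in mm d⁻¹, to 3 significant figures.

Tmean = (30.3 + 25.0)/2 = 27.65 °C
0.408 Ra = 0.408 × 30.9 = 12.6072 mm/d equivalent
ET₀ = 0.0023 × 12.6072 × (27.65 + 17.8) × √5.3 = 0.0023 × 12.6072 × 45.45 × 2.3022 = 3.0341 mm/d

3.03 mm d⁻¹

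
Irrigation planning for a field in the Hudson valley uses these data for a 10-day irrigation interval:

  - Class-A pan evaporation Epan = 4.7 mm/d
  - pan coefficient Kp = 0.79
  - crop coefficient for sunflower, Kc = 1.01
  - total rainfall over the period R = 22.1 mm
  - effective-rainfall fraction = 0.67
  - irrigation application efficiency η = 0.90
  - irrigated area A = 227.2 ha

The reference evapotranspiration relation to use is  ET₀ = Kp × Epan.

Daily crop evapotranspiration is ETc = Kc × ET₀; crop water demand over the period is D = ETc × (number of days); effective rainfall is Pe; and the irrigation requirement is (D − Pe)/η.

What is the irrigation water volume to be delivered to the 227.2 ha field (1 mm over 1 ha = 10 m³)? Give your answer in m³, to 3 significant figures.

ET₀ = 0.79 × 4.7 = 3.7130 mm/d
ETc = Kc × ET₀ = 1.01 × 3.7130 = 3.7501 mm/d
Crop demand D = ETc × 10 d = 3.7501 × 10 = 37.501 mm
Pe = 0.67 × 22.1 = 14.807 mm
D − Pe = 37.501 − 14.807 = 22.694 mm
Gross irrigation = 22.694 / 0.90 = 25.216 mm
Volume = 25.216 mm × 227.2 ha × 10 = 57290.8 m³

57300 m³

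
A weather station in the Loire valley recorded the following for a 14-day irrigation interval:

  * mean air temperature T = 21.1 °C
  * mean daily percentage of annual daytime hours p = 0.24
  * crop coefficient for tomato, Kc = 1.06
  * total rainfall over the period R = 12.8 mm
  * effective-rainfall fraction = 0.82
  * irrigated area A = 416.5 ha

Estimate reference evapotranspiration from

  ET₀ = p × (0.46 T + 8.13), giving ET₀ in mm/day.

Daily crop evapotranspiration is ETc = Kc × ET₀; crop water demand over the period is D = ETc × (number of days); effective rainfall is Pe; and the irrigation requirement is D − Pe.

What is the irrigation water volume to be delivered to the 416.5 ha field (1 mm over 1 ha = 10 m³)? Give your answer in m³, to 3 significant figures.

ET₀ = 0.24 × (0.46 × 21.1 + 8.13) = 0.24 × 17.836 = 4.2806 mm/d
ETc = Kc × ET₀ = 1.06 × 4.2806 = 4.5374 mm/d
Crop demand D = ETc × 14 d = 4.5374 × 14 = 63.524 mm
Pe = 0.82 × 12.8 = 10.496 mm
D − Pe = 63.524 − 10.496 = 53.028 mm
Volume = 53.028 mm × 416.5 ha × 10 = 220861.6 m³

221000 m³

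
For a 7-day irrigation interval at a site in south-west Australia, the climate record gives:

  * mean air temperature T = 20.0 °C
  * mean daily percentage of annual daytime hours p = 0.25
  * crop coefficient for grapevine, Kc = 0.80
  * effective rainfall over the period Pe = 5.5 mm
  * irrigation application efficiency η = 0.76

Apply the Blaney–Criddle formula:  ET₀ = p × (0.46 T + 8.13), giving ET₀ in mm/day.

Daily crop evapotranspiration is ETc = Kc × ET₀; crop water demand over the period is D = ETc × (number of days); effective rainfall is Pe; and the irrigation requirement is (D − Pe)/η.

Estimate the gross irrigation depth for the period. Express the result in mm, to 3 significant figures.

ET₀ = 0.25 × (0.46 × 20.0 + 8.13) = 0.25 × 17.330 = 4.3325 mm/d
ETc = Kc × ET₀ = 0.80 × 4.3325 = 3.4660 mm/d
Crop demand D = ETc × 7 d = 3.4660 × 7 = 24.262 mm
D − Pe = 24.262 − 5.5 = 18.762 mm
Gross irrigation = 18.762 / 0.76 = 24.687 mm

24.7 mm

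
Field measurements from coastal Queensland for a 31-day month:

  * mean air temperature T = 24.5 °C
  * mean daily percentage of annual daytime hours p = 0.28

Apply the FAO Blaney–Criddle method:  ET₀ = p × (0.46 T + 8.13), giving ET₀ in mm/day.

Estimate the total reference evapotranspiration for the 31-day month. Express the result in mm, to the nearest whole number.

168 mm

ET₀ = 0.28 × (0.46 × 24.5 + 8.13) = 0.28 × 19.400 = 5.4320 mm/d
Monthly total = 5.4320 × 31 = 168.392 mm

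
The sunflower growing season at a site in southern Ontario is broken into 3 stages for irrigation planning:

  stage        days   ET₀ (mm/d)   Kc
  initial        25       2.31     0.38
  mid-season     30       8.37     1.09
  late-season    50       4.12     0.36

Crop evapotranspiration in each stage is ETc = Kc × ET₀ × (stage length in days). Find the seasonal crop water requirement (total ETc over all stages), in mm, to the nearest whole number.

370 mm

initial: 0.38 × 2.31 × 25 = 21.95 mm
mid-season: 1.09 × 8.37 × 30 = 273.70 mm
late-season: 0.36 × 4.12 × 50 = 74.16 mm
Seasonal total = 369.81 mm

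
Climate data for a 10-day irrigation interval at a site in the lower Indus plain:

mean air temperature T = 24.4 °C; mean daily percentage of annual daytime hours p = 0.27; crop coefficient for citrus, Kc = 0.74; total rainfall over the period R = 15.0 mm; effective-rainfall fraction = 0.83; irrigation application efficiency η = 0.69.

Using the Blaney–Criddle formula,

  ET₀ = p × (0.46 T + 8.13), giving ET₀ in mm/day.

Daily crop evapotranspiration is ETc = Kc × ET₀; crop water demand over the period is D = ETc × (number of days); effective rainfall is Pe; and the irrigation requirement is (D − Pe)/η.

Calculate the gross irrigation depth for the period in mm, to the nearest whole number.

ET₀ = 0.27 × (0.46 × 24.4 + 8.13) = 0.27 × 19.354 = 5.2256 mm/d
ETc = Kc × ET₀ = 0.74 × 5.2256 = 3.8669 mm/d
Crop demand D = ETc × 10 d = 3.8669 × 10 = 38.669 mm
Pe = 0.83 × 15.0 = 12.450 mm
D − Pe = 38.669 − 12.450 = 26.219 mm
Gross irrigation = 26.219 / 0.69 = 37.999 mm

38 mm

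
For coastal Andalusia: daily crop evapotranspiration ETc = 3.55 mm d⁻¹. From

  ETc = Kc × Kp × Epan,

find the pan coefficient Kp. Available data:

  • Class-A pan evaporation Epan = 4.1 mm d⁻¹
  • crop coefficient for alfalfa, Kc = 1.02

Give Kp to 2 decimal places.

ETc = Kc × Kp × Epan  ⇒  Kp = ETc / (Kc × Epan)
Kp = 3.55 / (1.02 × 4.1) = 3.55 / 4.182 = 0.8489

0.85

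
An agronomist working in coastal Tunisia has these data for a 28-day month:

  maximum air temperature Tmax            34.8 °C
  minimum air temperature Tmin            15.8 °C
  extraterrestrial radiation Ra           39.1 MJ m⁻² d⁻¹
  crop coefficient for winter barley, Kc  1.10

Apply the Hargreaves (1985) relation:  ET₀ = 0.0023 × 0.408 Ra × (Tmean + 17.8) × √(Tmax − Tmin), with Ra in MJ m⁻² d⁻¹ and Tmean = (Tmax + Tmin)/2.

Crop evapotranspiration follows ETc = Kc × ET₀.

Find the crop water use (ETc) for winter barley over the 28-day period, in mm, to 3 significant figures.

212 mm

Tmean = (34.8 + 15.8)/2 = 25.30 °C
0.408 Ra = 0.408 × 39.1 = 15.9528 mm/d equivalent
ET₀ = 0.0023 × 15.9528 × (25.30 + 17.8) × √19.0 = 0.0023 × 15.9528 × 43.10 × 4.3589 = 6.8932 mm/d
ETc = Kc × ET₀ = 1.10 × 6.8932 = 7.5825 mm/d
Over 28 days: 7.5825 × 28 = 212.310 mm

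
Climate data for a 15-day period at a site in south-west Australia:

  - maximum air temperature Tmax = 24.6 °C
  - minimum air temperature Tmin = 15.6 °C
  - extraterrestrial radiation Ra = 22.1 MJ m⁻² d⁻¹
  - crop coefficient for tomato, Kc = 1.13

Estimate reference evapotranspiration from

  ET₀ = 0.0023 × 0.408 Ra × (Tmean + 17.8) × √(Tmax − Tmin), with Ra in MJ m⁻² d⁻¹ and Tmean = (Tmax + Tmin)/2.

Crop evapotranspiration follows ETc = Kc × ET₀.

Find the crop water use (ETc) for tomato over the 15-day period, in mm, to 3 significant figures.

Tmean = (24.6 + 15.6)/2 = 20.10 °C
0.408 Ra = 0.408 × 22.1 = 9.0168 mm/d equivalent
ET₀ = 0.0023 × 9.0168 × (20.10 + 17.8) × √9.0 = 0.0023 × 9.0168 × 37.90 × 3.0000 = 2.3580 mm/d
ETc = Kc × ET₀ = 1.13 × 2.3580 = 2.6645 mm/d
Over 15 days: 2.6645 × 15 = 39.968 mm

40.0 mm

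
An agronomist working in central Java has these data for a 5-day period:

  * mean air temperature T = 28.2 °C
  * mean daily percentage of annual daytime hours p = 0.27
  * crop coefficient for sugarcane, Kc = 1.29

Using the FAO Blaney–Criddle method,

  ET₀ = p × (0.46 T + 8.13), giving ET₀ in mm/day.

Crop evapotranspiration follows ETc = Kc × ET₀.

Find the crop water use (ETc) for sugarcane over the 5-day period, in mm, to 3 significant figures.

ET₀ = 0.27 × (0.46 × 28.2 + 8.13) = 0.27 × 21.102 = 5.6975 mm/d
ETc = Kc × ET₀ = 1.29 × 5.6975 = 7.3498 mm/d
Over 5 days: 7.3498 × 5 = 36.749 mm

36.7 mm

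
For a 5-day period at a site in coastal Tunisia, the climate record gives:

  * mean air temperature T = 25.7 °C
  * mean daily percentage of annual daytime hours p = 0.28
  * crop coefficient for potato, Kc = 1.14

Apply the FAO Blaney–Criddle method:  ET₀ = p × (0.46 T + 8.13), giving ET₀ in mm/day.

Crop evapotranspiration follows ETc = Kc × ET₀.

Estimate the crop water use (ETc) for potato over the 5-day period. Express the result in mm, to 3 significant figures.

31.8 mm

ET₀ = 0.28 × (0.46 × 25.7 + 8.13) = 0.28 × 19.952 = 5.5866 mm/d
ETc = Kc × ET₀ = 1.14 × 5.5866 = 6.3687 mm/d
Over 5 days: 6.3687 × 5 = 31.844 mm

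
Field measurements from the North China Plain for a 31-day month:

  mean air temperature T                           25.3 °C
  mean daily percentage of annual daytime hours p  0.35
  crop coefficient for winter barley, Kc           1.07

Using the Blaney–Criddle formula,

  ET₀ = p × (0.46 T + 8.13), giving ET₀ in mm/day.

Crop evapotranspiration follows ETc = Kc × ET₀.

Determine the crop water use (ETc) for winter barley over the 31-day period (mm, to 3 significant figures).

ET₀ = 0.35 × (0.46 × 25.3 + 8.13) = 0.35 × 19.768 = 6.9188 mm/d
ETc = Kc × ET₀ = 1.07 × 6.9188 = 7.4031 mm/d
Over 31 days: 7.4031 × 31 = 229.496 mm

229 mm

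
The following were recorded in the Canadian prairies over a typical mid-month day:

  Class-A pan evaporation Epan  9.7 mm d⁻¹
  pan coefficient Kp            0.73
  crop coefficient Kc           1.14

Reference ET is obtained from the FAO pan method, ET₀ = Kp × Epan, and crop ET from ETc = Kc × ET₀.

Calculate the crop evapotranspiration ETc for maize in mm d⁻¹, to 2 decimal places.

8.07 mm d⁻¹

ET₀ = 0.73 × 9.7 = 7.0810 mm/d
ETc = Kc × ET₀ = 1.14 × 7.0810 = 8.0723 mm/d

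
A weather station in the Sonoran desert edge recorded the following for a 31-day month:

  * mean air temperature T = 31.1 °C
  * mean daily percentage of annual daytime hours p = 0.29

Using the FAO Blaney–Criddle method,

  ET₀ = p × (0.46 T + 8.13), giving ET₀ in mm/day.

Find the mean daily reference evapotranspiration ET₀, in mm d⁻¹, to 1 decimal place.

ET₀ = 0.29 × (0.46 × 31.1 + 8.13) = 0.29 × 22.436 = 6.5064 mm/d

6.5 mm d⁻¹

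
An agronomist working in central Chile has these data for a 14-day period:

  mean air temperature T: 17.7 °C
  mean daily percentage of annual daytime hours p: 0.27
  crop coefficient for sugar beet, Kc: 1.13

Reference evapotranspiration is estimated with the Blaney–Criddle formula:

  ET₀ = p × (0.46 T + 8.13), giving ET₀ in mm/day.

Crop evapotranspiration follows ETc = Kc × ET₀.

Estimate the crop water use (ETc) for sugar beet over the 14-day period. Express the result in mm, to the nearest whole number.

ET₀ = 0.27 × (0.46 × 17.7 + 8.13) = 0.27 × 16.272 = 4.3934 mm/d
ETc = Kc × ET₀ = 1.13 × 4.3934 = 4.9645 mm/d
Over 14 days: 4.9645 × 14 = 69.503 mm

70 mm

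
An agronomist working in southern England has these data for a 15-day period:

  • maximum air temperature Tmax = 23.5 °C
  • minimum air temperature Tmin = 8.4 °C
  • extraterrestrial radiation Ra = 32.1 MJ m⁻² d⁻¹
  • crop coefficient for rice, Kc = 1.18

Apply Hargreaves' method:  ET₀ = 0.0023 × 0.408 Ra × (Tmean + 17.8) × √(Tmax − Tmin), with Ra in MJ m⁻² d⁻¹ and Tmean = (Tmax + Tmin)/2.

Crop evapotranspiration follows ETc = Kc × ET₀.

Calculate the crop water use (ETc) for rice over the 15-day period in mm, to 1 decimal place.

69.9 mm

Tmean = (23.5 + 8.4)/2 = 15.95 °C
0.408 Ra = 0.408 × 32.1 = 13.0968 mm/d equivalent
ET₀ = 0.0023 × 13.0968 × (15.95 + 17.8) × √15.1 = 0.0023 × 13.0968 × 33.75 × 3.8859 = 3.9506 mm/d
ETc = Kc × ET₀ = 1.18 × 3.9506 = 4.6617 mm/d
Over 15 days: 4.6617 × 15 = 69.926 mm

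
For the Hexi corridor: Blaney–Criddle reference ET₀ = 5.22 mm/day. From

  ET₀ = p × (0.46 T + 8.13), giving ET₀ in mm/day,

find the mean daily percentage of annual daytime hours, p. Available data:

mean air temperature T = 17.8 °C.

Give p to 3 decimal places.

0.320

p = ET₀ / (0.46 T + 8.13) = 5.22 / (0.46 × 17.8 + 8.13) = 5.22 / 16.318 = 0.3199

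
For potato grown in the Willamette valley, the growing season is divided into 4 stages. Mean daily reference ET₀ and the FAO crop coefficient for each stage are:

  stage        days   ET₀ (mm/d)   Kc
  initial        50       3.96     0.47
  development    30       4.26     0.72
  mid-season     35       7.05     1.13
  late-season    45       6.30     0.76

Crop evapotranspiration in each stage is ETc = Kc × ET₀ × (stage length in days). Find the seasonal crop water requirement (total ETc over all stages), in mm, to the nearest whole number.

initial: 0.47 × 3.96 × 50 = 93.06 mm
development: 0.72 × 4.26 × 30 = 92.02 mm
mid-season: 1.13 × 7.05 × 35 = 278.83 mm
late-season: 0.76 × 6.30 × 45 = 215.46 mm
Seasonal total = 679.37 mm

679 mm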